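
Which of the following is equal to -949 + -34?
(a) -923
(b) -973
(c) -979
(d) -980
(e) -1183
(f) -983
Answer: f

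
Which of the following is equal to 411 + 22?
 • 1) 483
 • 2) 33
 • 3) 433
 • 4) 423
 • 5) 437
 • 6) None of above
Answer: 3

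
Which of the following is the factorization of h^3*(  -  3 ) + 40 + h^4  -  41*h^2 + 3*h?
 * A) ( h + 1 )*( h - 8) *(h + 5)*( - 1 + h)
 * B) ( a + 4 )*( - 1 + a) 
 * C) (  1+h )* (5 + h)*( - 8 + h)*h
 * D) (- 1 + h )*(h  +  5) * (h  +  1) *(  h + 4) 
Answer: A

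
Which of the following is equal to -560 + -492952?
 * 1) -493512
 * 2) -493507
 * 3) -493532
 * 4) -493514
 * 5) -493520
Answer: 1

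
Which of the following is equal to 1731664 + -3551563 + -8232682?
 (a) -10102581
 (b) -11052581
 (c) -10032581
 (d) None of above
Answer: d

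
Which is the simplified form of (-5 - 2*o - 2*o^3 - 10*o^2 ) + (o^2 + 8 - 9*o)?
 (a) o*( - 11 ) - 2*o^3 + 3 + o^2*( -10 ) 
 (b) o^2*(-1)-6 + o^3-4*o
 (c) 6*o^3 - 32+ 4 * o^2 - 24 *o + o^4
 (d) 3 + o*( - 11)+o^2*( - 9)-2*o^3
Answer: d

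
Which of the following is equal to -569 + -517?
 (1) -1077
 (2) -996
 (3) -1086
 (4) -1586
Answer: 3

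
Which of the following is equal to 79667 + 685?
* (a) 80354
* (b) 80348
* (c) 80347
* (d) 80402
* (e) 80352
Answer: e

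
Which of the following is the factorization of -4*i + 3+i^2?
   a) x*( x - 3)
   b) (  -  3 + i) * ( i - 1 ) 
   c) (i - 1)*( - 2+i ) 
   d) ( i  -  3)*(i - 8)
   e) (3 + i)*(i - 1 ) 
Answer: b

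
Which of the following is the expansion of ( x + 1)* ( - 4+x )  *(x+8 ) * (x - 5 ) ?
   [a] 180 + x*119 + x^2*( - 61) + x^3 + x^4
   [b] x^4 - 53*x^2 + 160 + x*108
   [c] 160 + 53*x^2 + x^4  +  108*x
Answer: b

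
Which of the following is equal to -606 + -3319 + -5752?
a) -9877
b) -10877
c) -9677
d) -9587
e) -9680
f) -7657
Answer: c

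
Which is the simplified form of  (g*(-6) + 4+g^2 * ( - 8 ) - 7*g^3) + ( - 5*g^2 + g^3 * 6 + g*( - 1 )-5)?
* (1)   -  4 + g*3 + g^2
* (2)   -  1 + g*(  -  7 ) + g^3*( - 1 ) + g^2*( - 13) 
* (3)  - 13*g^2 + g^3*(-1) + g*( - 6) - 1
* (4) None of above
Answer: 2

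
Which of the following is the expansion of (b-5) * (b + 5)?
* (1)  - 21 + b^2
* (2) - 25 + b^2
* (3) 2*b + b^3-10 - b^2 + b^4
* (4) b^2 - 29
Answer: 2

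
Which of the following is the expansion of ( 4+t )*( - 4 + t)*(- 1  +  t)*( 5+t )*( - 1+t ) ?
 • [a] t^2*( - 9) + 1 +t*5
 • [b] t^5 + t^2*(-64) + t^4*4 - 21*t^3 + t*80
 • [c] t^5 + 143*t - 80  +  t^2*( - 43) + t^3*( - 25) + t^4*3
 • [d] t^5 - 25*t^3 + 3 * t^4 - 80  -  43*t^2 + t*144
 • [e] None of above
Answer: d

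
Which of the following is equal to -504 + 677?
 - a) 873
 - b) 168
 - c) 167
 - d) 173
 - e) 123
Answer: d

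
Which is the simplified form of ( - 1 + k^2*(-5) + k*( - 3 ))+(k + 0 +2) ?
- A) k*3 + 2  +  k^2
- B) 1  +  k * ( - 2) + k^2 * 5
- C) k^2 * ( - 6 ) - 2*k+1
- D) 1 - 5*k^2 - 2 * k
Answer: D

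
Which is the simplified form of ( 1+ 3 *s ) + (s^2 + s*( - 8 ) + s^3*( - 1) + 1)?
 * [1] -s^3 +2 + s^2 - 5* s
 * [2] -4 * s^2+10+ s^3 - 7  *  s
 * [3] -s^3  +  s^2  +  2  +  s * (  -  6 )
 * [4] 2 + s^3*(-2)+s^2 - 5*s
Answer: 1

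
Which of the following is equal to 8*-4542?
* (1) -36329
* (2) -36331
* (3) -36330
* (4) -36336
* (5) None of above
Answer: 4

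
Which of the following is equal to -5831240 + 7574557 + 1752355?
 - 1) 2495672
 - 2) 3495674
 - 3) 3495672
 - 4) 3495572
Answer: 3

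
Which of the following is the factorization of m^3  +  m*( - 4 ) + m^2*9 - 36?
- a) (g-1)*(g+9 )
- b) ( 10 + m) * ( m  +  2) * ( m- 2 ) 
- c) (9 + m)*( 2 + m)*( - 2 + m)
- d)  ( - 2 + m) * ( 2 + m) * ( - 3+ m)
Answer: c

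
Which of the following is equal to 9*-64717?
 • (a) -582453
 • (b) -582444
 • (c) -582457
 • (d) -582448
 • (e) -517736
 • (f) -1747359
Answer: a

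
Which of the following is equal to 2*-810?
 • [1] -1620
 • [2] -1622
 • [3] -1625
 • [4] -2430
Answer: 1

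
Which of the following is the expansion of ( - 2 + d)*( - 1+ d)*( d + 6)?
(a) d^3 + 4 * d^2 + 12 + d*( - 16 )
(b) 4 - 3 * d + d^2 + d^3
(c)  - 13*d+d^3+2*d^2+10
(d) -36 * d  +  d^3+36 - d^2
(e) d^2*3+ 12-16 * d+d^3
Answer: e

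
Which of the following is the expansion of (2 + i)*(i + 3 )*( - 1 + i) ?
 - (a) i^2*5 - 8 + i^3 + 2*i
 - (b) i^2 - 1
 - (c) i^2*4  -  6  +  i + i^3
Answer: c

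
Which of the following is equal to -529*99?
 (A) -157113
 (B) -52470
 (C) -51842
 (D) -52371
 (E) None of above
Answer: D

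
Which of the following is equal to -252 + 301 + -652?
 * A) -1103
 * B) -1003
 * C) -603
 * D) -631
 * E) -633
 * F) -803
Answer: C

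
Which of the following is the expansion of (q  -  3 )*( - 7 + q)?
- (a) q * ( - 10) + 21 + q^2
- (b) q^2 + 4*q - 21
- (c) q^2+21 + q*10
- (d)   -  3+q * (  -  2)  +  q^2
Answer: a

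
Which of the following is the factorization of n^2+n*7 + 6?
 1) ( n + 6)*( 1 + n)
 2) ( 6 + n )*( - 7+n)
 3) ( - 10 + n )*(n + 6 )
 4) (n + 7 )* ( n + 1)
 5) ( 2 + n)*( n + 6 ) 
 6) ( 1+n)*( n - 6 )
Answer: 1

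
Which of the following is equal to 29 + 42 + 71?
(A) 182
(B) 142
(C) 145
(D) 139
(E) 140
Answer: B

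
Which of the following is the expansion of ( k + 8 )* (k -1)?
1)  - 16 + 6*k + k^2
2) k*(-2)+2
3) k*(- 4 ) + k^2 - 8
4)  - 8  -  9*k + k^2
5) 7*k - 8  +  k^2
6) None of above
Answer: 5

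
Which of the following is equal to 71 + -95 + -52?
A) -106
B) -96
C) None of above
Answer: C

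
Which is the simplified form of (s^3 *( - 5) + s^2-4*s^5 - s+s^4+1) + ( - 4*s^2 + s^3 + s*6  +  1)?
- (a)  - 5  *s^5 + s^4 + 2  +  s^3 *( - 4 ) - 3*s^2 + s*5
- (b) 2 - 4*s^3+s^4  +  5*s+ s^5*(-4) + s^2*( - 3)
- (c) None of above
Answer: b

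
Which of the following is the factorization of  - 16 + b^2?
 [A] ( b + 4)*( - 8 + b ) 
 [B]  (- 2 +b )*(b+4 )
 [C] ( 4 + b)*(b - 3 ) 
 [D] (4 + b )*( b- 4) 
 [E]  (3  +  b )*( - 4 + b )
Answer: D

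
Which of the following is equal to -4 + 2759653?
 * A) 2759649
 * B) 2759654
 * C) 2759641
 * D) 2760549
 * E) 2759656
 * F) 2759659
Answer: A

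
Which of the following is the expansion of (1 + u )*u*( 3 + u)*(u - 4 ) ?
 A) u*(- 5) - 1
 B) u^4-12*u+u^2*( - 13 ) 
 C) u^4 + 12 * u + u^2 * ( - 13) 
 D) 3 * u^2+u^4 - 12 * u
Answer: B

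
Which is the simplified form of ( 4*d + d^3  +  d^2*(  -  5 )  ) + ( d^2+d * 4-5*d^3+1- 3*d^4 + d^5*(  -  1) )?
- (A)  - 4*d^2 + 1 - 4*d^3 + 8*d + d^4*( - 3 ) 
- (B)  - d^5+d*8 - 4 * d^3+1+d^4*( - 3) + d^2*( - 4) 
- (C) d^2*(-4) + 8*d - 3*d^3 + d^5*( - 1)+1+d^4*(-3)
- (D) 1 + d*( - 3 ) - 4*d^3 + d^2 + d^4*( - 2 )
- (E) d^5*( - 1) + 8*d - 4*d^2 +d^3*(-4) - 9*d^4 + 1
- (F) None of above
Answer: B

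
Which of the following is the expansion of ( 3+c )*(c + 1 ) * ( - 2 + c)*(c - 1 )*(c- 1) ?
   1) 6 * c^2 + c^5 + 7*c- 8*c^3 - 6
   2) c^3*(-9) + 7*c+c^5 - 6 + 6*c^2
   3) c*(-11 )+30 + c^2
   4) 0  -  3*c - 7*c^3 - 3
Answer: 1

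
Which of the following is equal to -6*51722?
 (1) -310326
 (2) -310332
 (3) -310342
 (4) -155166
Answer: 2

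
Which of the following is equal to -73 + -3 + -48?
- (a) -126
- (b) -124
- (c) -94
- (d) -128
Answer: b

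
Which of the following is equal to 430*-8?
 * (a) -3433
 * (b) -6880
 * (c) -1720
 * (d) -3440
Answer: d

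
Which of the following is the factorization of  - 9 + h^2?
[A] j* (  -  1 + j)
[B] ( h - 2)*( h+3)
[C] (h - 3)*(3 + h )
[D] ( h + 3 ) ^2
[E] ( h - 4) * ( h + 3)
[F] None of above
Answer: C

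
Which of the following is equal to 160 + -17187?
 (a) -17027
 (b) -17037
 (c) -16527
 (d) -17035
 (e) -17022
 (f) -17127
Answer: a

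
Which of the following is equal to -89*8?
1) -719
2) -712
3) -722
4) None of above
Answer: 2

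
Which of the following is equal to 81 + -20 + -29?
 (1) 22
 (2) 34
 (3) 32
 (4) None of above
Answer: 3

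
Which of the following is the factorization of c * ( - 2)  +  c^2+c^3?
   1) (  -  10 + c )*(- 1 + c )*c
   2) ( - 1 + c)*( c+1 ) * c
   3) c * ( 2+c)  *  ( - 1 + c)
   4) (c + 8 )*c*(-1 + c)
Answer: 3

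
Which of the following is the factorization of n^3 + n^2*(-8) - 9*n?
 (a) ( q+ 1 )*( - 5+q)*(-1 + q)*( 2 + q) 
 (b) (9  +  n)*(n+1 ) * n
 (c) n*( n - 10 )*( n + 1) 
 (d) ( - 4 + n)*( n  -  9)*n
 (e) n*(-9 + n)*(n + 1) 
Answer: e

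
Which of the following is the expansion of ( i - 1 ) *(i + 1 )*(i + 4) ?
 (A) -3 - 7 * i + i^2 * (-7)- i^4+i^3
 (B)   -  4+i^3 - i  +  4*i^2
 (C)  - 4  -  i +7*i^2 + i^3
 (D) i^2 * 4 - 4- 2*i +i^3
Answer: B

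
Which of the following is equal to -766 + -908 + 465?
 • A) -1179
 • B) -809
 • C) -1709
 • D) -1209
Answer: D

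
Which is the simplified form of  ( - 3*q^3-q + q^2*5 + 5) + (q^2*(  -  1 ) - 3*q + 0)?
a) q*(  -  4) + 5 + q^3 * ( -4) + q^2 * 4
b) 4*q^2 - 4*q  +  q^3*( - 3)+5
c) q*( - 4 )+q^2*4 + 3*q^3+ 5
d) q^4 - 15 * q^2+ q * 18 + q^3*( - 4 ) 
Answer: b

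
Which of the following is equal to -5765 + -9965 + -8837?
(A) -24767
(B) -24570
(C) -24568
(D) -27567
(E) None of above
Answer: E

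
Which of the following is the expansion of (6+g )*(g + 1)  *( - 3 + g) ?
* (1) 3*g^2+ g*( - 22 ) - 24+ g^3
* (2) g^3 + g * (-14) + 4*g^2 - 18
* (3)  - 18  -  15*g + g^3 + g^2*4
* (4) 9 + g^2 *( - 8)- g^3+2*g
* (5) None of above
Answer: 3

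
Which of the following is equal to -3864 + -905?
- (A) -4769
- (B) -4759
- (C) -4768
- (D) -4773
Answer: A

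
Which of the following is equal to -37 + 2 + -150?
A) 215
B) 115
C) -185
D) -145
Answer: C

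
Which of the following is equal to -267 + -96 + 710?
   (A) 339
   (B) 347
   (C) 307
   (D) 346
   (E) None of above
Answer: B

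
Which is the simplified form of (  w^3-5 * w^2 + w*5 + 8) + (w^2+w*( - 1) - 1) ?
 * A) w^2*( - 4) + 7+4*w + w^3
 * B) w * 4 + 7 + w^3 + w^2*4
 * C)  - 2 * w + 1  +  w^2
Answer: A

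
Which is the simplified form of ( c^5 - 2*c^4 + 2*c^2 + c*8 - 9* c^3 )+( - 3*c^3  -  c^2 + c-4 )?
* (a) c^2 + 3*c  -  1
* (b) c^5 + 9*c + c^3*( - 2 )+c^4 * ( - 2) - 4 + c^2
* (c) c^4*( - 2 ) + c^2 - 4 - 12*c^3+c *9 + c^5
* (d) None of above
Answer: c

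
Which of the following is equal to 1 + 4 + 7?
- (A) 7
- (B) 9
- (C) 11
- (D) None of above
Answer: D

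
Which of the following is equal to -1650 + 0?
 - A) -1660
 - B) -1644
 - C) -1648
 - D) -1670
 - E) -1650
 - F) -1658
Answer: E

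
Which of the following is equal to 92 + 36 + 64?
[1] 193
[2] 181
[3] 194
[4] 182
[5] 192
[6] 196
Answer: 5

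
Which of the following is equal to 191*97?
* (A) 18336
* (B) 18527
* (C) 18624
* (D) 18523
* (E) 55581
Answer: B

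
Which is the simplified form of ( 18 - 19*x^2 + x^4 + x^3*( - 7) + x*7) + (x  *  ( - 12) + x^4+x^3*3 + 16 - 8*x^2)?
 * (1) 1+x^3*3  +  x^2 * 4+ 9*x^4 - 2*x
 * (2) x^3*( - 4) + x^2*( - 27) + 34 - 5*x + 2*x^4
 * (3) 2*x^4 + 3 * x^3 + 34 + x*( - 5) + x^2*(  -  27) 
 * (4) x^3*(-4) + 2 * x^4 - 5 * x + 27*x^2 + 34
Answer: 2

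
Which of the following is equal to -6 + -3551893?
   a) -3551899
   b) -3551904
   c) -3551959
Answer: a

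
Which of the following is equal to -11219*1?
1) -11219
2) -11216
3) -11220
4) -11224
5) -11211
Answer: 1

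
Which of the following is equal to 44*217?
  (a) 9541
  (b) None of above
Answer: b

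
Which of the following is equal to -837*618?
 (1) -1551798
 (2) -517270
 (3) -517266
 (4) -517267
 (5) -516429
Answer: 3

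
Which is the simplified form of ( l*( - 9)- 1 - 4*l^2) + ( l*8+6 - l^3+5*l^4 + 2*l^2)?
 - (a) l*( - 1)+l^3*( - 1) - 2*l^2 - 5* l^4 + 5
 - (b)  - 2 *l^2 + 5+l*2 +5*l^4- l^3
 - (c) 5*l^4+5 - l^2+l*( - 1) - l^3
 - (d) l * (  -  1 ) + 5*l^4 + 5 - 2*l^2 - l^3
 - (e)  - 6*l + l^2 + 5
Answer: d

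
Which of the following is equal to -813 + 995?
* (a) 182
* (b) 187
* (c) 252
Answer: a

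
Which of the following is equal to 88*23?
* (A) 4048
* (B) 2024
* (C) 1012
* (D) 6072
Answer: B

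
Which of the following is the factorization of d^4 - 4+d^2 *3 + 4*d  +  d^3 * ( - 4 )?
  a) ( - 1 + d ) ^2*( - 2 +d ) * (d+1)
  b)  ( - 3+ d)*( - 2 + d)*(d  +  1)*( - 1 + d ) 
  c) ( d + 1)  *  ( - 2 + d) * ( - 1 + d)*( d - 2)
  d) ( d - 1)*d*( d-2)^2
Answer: c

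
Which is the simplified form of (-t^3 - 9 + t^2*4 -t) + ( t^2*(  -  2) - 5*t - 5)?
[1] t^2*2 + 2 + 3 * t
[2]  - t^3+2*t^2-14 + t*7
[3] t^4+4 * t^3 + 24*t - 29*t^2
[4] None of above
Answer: 4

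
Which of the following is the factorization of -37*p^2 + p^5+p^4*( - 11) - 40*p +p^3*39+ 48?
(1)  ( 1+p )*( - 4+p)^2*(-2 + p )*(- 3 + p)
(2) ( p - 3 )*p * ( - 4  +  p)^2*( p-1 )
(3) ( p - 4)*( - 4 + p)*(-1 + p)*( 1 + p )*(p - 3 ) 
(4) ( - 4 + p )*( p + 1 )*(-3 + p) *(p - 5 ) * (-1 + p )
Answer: 3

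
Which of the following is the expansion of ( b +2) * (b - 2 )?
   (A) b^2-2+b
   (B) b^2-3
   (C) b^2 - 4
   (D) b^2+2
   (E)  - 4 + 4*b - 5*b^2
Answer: C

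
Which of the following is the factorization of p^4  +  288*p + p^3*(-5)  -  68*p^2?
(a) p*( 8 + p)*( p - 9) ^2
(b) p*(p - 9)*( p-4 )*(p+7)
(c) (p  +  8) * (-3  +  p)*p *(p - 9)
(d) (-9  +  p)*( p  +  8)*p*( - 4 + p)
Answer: d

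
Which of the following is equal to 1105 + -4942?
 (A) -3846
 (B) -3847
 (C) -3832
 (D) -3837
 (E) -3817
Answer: D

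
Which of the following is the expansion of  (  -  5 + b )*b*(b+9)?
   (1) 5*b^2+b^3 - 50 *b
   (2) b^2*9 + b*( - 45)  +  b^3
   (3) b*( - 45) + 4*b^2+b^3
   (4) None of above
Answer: 3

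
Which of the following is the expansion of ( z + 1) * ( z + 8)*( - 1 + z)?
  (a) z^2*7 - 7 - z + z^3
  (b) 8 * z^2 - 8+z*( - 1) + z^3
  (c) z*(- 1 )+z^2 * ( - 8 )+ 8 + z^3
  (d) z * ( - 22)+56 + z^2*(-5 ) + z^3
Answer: b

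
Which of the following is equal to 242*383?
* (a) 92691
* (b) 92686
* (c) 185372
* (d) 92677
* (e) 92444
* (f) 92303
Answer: b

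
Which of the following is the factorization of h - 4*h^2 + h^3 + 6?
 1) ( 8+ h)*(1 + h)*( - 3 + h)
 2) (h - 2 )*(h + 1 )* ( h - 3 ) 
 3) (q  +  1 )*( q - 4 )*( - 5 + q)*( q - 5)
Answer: 2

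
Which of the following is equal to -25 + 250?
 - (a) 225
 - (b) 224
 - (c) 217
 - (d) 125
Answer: a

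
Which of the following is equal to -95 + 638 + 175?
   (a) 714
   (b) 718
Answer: b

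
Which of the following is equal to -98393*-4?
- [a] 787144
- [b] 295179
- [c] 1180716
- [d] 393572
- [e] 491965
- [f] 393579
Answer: d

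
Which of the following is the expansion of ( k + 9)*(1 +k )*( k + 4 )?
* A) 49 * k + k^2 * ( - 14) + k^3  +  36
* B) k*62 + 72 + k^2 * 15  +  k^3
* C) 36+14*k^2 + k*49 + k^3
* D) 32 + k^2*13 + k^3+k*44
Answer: C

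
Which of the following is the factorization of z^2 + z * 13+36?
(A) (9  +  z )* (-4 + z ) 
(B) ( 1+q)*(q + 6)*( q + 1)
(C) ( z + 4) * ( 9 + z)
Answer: C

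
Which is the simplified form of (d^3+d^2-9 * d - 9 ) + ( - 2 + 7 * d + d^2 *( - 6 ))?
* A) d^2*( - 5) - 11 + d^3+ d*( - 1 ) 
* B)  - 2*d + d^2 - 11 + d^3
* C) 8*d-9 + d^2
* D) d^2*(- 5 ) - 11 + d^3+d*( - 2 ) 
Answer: D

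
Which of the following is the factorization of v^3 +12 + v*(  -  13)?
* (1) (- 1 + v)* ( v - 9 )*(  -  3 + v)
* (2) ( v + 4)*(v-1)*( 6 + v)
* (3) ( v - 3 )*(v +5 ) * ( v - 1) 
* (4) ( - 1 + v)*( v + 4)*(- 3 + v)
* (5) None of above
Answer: 4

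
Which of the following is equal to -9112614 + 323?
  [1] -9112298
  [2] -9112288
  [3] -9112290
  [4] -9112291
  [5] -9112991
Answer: 4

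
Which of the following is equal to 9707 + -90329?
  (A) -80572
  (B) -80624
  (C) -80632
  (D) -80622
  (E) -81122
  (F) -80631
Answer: D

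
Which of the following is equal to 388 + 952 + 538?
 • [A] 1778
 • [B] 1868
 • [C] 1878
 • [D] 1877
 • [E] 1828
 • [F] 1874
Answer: C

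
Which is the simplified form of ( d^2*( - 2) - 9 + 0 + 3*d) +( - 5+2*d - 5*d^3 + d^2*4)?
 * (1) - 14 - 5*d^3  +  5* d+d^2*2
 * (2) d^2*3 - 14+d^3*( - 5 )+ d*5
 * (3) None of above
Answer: 1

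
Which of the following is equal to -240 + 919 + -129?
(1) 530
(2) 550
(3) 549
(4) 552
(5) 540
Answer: 2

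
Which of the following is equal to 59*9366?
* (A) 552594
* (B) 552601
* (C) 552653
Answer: A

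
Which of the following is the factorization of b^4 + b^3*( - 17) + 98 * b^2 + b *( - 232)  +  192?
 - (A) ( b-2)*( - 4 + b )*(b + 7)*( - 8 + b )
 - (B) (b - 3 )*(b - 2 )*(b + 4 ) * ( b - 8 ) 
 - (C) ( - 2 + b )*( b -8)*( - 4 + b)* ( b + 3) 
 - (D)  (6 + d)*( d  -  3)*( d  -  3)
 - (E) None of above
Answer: E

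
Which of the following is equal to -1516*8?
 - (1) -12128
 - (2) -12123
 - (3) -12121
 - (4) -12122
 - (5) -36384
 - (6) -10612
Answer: 1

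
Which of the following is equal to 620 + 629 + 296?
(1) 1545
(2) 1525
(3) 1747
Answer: 1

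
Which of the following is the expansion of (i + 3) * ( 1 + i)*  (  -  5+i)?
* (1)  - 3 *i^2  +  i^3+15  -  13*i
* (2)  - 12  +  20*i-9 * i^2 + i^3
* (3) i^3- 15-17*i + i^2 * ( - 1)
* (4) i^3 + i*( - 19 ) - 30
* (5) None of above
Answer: 3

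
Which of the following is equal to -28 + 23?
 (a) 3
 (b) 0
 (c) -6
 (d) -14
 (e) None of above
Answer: e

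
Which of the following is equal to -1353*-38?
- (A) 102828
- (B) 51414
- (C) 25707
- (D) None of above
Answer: B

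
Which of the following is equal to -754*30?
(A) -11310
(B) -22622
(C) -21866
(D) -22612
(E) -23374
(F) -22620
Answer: F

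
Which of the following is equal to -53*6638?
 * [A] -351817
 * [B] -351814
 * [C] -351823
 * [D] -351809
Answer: B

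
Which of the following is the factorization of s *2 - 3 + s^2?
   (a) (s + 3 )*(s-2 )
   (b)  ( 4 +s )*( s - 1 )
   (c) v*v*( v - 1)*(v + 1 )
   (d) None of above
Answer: d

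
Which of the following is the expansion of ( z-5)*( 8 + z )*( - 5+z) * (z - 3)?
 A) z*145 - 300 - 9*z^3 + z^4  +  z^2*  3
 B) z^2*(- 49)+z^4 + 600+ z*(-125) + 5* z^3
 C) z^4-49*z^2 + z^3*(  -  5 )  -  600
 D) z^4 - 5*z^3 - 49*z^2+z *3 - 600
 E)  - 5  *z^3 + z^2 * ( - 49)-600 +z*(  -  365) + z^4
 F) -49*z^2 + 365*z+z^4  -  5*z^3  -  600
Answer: F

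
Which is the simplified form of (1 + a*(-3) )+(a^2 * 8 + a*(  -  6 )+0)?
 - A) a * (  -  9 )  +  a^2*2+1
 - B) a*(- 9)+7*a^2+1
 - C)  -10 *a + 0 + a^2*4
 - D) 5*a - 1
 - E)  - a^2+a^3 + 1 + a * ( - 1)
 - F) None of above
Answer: F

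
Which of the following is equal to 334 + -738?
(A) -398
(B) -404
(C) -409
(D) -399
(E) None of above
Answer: B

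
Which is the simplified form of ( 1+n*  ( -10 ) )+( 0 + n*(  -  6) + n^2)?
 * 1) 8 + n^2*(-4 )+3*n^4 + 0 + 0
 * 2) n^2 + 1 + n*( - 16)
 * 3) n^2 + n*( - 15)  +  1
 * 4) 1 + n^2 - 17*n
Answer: 2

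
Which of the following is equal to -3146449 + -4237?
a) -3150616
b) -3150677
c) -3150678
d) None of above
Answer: d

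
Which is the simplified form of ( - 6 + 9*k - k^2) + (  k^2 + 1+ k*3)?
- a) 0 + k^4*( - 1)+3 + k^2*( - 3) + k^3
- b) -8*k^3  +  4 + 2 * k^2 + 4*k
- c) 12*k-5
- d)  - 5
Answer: c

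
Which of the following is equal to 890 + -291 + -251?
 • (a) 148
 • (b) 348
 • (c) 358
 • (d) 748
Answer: b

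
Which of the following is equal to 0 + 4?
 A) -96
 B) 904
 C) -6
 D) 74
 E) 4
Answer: E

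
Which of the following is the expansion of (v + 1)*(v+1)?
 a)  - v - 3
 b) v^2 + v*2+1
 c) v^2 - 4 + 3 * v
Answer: b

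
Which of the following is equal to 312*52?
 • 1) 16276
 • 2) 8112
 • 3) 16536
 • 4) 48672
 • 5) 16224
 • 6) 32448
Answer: 5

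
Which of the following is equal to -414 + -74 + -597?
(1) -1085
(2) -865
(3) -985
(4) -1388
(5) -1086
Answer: 1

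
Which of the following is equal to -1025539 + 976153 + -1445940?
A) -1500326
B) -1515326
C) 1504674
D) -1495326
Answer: D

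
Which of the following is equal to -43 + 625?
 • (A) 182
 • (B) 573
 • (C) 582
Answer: C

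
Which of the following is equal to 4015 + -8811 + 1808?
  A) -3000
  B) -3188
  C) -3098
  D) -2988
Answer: D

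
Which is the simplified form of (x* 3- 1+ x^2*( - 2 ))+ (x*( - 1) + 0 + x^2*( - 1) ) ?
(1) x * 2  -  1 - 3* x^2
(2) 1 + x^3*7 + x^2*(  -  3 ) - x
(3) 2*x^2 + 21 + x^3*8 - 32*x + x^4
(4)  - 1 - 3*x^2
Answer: 1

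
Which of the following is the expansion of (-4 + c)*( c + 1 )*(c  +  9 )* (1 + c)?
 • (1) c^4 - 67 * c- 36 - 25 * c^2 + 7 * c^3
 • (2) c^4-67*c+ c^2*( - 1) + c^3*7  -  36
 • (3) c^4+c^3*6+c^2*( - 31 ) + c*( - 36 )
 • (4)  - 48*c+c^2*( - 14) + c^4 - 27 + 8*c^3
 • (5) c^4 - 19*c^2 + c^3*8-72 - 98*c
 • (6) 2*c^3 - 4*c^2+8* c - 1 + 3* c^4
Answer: 1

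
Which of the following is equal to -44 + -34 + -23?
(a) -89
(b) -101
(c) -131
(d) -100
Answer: b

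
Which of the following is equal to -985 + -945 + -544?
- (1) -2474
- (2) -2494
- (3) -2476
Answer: 1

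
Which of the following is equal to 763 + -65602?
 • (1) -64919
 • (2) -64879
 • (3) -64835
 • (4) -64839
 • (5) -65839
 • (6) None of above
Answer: 4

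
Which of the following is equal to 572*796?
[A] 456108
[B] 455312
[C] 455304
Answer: B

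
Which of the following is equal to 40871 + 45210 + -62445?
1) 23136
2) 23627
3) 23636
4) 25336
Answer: 3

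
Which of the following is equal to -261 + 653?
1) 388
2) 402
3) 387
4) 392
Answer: 4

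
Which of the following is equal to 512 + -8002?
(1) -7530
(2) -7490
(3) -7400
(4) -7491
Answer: 2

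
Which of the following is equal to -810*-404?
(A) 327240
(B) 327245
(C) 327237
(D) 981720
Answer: A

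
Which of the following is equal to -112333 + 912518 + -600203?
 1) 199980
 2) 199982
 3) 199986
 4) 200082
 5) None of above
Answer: 2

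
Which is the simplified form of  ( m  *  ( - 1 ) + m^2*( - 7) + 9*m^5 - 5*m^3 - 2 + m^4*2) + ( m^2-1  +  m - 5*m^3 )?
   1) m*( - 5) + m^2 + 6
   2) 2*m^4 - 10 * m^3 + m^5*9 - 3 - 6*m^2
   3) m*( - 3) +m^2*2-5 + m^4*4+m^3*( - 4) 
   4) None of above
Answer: 2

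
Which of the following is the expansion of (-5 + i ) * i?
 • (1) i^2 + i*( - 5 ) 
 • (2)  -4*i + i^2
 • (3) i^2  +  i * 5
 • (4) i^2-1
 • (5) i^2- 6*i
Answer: 1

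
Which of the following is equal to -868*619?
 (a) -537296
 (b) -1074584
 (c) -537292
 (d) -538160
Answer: c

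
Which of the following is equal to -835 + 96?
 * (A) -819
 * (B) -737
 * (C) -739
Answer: C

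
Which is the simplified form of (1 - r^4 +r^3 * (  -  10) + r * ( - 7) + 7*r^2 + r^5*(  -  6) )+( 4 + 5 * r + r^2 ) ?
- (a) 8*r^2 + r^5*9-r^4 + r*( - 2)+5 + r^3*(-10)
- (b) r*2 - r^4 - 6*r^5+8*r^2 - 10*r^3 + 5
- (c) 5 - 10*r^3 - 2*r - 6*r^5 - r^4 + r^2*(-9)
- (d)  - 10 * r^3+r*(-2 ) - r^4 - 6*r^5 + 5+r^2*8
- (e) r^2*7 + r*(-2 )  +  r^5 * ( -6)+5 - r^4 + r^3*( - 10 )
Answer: d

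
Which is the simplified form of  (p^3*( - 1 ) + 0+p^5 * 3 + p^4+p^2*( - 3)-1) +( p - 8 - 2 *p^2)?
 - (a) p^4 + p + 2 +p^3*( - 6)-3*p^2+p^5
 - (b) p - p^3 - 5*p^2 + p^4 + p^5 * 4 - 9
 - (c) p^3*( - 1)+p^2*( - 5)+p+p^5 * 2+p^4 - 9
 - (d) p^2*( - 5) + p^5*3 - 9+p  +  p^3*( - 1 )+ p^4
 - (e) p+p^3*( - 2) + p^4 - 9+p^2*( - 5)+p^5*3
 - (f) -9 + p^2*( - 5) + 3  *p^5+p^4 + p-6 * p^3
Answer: d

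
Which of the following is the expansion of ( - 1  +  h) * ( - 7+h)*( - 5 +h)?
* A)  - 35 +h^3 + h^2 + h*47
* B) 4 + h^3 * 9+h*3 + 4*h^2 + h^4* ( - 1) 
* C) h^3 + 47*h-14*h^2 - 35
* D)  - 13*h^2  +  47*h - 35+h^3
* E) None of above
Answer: D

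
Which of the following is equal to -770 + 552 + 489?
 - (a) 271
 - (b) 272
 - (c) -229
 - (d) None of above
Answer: a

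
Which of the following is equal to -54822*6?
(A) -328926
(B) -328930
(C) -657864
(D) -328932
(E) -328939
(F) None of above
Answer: D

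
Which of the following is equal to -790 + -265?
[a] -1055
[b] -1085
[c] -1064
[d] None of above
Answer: a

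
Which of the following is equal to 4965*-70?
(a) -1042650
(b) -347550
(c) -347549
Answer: b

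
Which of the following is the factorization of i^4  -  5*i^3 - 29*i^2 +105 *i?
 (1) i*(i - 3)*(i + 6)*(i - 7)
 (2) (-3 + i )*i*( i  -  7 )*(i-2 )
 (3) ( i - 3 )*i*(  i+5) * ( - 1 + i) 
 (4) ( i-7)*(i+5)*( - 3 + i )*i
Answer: 4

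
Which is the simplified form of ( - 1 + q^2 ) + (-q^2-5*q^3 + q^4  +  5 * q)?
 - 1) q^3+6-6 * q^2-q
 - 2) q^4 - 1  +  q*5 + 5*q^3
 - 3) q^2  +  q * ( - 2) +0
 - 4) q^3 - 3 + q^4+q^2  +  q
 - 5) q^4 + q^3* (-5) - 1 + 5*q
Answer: 5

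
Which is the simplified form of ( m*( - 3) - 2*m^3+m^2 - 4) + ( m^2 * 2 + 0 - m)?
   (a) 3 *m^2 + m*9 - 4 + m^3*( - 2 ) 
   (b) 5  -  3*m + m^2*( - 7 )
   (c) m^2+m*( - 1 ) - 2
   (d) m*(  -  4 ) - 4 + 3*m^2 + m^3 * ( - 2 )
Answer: d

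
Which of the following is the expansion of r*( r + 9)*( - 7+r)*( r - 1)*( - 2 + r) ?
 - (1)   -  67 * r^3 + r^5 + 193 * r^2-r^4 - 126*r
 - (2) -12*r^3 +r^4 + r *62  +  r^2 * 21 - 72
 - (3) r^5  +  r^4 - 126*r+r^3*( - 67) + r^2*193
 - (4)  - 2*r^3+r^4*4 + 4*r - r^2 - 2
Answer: 1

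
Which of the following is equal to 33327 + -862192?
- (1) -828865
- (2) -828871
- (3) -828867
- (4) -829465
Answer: 1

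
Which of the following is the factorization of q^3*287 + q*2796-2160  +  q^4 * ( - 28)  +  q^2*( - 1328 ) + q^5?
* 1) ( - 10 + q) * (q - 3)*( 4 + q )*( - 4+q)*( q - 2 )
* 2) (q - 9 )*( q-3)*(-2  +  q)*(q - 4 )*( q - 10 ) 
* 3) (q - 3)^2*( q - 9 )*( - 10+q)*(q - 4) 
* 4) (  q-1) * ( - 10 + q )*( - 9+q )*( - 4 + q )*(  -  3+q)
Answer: 2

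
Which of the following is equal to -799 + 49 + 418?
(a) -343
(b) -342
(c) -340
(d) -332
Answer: d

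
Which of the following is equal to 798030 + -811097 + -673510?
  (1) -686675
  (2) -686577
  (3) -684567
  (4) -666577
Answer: 2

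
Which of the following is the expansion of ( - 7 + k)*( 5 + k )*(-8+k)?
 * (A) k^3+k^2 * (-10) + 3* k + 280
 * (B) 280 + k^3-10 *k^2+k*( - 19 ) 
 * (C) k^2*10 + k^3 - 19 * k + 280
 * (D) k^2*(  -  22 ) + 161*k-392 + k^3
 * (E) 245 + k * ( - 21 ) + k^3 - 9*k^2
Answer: B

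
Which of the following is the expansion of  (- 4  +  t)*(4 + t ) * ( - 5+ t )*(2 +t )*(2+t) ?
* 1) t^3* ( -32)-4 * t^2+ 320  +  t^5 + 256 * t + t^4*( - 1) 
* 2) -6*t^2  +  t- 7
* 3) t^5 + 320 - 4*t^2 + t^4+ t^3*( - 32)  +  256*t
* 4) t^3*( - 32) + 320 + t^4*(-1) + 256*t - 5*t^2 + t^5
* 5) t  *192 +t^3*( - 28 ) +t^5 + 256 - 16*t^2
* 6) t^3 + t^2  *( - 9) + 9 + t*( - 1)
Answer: 1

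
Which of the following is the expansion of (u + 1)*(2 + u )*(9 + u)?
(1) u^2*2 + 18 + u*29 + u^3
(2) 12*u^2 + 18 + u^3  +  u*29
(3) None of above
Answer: 2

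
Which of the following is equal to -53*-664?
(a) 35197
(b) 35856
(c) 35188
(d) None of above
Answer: d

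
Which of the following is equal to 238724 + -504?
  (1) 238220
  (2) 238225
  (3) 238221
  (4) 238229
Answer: 1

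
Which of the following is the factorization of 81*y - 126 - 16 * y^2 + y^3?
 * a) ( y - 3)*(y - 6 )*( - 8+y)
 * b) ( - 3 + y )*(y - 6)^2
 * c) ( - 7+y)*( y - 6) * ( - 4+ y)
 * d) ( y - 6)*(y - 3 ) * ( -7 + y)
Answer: d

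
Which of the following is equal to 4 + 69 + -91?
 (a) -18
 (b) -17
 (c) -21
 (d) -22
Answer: a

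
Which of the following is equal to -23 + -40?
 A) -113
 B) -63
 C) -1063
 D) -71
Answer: B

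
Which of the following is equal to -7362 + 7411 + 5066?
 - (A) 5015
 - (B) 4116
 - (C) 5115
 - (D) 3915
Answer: C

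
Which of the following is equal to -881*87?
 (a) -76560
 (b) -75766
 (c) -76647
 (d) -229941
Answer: c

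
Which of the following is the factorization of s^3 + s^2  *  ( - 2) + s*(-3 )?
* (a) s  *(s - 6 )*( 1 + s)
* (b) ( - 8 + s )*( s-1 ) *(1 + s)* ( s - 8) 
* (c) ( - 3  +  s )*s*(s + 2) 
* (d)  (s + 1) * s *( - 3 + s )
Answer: d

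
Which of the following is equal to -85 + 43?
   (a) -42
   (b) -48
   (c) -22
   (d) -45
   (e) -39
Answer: a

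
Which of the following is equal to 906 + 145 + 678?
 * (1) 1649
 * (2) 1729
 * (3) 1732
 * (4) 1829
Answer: 2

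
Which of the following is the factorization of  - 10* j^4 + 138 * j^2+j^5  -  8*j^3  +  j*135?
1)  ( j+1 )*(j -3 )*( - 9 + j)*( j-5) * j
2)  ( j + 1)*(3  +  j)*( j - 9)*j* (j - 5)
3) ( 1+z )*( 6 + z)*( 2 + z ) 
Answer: 2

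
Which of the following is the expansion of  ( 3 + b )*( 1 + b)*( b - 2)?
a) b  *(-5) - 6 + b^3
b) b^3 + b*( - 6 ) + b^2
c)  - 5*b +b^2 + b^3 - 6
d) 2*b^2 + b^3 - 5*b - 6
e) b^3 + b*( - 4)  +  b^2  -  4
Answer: d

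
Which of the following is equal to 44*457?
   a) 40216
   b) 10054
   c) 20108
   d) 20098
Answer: c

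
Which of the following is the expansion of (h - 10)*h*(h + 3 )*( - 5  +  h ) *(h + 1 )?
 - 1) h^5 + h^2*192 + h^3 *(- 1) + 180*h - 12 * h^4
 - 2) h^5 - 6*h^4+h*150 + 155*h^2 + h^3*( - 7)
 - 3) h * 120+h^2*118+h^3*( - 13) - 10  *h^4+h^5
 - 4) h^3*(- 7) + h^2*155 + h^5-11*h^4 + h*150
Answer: 4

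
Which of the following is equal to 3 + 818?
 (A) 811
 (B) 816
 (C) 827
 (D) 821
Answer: D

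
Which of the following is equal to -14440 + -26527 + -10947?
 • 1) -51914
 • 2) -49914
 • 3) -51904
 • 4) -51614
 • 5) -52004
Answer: 1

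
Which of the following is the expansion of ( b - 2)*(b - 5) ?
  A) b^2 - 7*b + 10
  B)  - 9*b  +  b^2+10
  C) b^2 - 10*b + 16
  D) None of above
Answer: A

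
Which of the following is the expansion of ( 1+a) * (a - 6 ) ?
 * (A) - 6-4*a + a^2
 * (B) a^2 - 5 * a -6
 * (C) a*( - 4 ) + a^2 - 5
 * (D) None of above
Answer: B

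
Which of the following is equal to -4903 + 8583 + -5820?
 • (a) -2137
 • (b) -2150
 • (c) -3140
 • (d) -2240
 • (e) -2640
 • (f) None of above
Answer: f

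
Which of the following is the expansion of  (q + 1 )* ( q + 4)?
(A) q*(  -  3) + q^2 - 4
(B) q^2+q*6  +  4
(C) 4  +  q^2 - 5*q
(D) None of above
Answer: D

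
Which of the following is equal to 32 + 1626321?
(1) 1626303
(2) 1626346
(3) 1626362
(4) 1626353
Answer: 4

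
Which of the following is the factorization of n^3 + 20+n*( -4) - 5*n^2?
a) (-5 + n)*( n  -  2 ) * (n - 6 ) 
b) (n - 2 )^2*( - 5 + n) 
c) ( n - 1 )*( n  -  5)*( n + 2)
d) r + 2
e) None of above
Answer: e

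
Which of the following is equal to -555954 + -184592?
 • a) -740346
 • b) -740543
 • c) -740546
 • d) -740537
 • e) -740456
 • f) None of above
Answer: c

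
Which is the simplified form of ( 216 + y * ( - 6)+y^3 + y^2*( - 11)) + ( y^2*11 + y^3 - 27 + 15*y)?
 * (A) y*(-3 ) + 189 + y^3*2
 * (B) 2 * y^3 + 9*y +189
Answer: B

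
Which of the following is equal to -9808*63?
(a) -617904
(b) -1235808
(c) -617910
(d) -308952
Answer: a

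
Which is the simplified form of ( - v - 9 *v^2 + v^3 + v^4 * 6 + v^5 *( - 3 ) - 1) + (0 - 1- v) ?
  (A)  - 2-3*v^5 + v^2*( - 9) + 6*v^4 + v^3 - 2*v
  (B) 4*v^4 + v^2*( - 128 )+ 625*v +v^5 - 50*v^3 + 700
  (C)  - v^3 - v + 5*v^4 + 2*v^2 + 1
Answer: A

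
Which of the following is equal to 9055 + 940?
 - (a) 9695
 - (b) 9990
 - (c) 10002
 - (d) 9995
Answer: d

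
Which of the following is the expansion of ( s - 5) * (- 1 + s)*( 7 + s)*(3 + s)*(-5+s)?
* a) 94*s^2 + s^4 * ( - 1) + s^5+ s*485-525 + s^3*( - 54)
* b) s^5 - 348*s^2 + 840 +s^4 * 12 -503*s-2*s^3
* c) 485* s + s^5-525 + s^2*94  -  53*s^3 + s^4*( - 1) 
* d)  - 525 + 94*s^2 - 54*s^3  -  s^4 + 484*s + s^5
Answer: a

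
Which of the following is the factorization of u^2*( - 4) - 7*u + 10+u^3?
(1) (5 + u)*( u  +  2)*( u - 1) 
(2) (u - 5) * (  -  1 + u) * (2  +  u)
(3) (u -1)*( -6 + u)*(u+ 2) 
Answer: 2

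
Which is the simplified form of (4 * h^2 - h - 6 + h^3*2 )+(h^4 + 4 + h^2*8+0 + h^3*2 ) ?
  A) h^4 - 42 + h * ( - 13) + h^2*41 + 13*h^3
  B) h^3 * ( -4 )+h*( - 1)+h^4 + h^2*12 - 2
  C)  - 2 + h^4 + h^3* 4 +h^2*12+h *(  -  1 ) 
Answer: C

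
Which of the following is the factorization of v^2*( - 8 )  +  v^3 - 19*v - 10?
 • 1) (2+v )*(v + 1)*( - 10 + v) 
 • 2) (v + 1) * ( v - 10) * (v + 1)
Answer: 2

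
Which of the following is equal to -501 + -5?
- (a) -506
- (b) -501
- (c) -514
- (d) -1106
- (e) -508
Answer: a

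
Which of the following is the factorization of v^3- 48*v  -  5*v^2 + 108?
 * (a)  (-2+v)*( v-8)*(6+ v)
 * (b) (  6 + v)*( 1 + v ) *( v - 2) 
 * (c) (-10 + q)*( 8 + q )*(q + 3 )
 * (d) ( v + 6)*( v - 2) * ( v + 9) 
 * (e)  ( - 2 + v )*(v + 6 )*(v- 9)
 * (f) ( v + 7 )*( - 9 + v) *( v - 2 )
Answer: e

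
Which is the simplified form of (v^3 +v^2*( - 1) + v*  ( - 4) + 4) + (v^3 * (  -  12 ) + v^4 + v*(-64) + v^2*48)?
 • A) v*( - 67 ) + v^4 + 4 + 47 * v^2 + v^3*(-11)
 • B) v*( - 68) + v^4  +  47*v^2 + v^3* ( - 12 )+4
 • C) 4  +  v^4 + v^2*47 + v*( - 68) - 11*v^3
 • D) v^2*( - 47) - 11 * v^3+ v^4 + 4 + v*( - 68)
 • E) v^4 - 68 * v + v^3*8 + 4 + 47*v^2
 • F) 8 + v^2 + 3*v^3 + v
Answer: C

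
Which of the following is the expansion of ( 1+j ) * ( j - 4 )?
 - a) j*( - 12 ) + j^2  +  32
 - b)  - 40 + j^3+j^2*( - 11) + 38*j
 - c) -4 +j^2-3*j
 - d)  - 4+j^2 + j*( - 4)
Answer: c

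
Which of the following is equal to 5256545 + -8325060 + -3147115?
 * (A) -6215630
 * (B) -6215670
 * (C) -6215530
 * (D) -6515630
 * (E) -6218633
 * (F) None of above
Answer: A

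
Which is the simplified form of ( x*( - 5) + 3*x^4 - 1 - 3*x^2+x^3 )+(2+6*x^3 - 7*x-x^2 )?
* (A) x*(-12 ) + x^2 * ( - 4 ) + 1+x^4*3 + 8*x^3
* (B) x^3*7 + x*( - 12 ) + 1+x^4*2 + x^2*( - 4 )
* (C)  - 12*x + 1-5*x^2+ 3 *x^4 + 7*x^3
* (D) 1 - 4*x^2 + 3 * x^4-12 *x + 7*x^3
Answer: D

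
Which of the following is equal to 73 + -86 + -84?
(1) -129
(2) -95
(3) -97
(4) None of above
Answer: 3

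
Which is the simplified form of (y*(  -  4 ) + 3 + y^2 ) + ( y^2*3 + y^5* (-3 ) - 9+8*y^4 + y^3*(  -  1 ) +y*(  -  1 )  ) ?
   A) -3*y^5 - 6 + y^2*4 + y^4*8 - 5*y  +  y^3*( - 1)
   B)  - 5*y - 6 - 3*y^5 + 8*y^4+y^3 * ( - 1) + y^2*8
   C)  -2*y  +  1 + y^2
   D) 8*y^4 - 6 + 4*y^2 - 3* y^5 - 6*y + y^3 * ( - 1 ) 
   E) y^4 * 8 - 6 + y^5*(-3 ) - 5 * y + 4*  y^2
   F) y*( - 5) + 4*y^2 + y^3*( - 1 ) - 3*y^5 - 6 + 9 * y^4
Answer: A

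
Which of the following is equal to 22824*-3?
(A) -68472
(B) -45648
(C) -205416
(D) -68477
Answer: A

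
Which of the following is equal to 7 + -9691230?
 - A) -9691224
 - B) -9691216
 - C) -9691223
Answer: C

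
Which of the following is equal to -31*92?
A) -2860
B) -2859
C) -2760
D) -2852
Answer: D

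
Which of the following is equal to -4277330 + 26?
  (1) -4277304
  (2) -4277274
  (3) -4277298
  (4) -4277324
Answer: 1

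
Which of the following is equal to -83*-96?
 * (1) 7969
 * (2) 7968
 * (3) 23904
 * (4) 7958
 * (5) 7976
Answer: 2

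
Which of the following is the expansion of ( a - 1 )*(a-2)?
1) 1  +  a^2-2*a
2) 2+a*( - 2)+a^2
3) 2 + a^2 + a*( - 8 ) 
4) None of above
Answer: 4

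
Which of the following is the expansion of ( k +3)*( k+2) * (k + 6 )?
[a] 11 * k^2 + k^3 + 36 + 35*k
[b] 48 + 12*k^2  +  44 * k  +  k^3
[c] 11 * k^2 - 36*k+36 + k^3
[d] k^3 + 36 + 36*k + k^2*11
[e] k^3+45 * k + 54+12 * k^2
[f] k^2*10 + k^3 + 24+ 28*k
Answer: d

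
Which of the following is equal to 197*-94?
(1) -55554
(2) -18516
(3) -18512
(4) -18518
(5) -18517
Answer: 4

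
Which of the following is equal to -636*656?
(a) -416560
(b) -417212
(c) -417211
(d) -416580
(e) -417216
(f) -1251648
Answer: e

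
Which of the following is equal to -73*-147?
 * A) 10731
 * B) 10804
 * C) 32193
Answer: A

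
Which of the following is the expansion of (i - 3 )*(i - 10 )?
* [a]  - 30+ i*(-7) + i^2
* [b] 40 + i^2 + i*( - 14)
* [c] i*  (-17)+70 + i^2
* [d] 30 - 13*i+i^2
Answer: d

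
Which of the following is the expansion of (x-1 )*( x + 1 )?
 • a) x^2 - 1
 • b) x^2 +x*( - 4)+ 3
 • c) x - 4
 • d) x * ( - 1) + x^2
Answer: a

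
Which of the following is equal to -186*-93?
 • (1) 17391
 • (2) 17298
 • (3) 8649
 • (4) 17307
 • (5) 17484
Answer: 2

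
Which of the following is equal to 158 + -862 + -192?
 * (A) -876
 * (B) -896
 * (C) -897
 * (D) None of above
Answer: B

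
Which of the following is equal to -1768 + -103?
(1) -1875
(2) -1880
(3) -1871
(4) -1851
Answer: 3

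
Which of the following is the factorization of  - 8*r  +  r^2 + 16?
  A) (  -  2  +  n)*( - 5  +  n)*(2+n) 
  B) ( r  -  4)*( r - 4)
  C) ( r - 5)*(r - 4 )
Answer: B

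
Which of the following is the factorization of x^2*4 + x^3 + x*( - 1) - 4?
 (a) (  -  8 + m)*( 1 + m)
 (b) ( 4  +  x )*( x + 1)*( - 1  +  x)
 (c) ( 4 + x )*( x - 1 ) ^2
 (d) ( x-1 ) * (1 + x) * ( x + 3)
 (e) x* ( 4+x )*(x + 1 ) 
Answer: b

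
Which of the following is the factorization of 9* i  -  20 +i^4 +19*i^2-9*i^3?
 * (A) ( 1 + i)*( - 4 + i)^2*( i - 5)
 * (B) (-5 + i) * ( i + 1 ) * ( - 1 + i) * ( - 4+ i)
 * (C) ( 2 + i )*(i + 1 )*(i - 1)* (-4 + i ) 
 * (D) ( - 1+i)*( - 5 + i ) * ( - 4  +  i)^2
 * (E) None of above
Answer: B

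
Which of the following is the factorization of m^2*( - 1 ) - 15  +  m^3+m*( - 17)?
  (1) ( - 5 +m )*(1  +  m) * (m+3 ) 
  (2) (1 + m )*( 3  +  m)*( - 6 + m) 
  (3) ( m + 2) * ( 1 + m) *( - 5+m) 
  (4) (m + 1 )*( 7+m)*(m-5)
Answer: 1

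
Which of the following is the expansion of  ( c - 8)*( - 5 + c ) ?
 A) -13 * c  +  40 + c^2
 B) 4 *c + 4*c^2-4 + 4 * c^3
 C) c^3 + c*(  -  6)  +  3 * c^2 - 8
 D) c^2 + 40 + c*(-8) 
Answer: A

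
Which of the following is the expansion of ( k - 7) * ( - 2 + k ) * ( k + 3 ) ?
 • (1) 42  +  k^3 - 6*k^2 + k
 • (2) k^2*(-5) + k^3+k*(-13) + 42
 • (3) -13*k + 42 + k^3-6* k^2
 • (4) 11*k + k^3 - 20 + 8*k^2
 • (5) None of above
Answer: 3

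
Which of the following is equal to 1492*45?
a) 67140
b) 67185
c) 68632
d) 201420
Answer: a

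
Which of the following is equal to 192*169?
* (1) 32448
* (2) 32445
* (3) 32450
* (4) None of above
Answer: 1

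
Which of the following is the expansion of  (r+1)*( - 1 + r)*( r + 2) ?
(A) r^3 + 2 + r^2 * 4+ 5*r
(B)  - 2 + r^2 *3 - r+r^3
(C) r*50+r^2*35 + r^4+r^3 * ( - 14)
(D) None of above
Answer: D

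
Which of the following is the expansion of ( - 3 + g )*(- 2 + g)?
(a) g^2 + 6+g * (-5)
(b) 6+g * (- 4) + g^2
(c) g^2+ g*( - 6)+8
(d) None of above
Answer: a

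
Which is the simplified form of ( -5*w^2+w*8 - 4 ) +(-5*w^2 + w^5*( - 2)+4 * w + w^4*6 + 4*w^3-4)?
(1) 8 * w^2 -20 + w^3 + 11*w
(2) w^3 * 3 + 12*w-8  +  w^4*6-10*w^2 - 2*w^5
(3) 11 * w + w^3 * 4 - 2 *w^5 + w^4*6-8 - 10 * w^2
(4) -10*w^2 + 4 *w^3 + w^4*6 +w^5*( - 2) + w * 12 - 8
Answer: 4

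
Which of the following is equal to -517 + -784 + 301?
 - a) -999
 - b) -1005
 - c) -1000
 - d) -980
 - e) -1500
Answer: c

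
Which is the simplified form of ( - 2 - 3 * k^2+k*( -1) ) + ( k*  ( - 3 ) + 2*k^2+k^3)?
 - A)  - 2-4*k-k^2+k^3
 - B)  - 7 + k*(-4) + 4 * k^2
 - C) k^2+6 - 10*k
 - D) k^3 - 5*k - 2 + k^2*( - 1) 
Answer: A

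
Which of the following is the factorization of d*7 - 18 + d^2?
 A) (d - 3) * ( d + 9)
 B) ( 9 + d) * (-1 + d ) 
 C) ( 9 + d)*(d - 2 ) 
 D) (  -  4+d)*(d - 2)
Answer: C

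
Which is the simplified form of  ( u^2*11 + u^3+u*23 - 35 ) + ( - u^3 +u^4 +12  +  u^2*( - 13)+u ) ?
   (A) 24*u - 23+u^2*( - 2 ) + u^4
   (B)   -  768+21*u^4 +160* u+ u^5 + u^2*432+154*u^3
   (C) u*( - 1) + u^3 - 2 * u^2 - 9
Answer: A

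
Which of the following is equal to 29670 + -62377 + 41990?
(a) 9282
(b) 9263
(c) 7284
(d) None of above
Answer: d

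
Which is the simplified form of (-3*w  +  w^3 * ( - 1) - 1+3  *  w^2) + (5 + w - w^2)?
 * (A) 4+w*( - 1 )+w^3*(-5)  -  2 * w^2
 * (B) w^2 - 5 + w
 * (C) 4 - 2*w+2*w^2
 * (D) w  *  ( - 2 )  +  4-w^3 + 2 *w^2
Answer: D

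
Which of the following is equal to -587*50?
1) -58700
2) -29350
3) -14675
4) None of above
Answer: 2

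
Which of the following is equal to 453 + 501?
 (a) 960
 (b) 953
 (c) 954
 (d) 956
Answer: c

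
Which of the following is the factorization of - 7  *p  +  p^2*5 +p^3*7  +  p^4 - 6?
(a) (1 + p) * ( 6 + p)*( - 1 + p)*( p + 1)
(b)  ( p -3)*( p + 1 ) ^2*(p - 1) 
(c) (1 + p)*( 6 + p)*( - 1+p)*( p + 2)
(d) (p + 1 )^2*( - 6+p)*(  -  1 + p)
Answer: a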